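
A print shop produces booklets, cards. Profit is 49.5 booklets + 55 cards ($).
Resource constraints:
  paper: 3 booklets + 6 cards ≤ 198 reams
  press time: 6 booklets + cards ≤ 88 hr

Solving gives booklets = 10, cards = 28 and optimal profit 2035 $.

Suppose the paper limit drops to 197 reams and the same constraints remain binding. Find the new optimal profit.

2026.5

At the optimum: paper uses 198 of 198 (binding); press time uses 88 of 88 (binding).
From A_Bᵀ y = c: 3·y_paper + 6·y_press time = 49.5; 6·y_paper + 1·y_press time = 55.
Solving: y_paper = 8.5, y_press time = 4.
Δz = y_paper·Δb = 8.5 × (-1) = -8.5, so new z* = 2035 − 8.5 = 2026.5.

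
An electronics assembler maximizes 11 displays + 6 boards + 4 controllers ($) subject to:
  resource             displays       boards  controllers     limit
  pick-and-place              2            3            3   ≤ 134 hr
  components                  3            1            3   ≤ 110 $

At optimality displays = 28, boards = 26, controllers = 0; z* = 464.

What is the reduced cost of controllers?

-8

At the optimum: pick-and-place uses 134 of 134 (binding); components uses 110 of 110 (binding).
The binding rows give the dual system: 2·y_pick-and-place + 3·y_components = 11 and 3·y_pick-and-place + 1·y_components = 6.
This yields shadow prices y_pick-and-place = 1, y_components = 3.
Reduced cost of controllers: c₃ − yᵀa₃ = 4 − (1·3 + 3·3) = 4 − 12 = -8.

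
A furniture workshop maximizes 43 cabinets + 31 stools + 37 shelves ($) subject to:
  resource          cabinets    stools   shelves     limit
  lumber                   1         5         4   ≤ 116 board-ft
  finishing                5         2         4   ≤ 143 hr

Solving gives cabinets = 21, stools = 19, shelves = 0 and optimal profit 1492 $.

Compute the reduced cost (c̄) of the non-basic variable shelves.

-7

Both lumber and finishing are binding at x*.
From A_Bᵀ y = c: 1·y_lumber + 5·y_finishing = 43; 5·y_lumber + 2·y_finishing = 31.
→ y_lumber = 3 and y_finishing = 8.
Reduced cost of shelves: c₃ − yᵀa₃ = 37 − (3·4 + 8·4) = 37 − 44 = -7.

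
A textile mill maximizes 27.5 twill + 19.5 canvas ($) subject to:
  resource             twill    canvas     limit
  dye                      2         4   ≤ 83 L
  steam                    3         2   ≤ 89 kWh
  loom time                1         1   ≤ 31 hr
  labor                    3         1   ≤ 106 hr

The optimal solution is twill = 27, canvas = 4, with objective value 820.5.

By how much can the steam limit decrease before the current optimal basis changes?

Binding constraints: steam, loom time. The basis is B = [[3,2],[1,1]] with det 1.
Per unit decrease in steam, x* moves by d = (-1, 1).
The basis stays optimal until dye becomes binding; allowable decrease = 6.5 kWh.

6.5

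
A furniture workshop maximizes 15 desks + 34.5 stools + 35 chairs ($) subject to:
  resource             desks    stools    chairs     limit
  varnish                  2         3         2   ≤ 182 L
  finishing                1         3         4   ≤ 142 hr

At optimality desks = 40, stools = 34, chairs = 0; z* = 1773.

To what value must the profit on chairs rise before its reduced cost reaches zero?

At the optimum: varnish uses 182 of 182 (binding); finishing uses 142 of 142 (binding).
From A_Bᵀ y = c: 2·y_varnish + 1·y_finishing = 15; 3·y_varnish + 3·y_finishing = 34.5.
Solving: y_varnish = 3.5, y_finishing = 8.
chairs enters the basis when its profit ≥ yᵀa₃ = 3.5·2 + 8·4 = 39.

39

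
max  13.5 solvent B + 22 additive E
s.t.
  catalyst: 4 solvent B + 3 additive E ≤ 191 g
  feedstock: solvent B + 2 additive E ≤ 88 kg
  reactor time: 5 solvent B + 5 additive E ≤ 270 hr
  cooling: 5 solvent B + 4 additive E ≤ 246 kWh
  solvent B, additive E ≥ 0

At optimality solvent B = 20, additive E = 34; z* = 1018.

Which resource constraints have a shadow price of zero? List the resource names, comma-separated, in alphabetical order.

catalyst, cooling

catalyst: 182/191 (slack 9)
feedstock: 88/88 (binding)
reactor time: 270/270 (binding)
cooling: 236/246 (slack 10)
By complementary slackness, a constraint with positive slack has shadow price 0 → catalyst, cooling.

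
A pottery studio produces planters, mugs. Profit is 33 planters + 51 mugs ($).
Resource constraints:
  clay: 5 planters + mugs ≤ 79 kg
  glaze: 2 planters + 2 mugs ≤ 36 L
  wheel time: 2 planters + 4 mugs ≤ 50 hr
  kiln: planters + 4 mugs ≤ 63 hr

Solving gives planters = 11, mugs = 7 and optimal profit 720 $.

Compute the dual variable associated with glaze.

7.5

Check each constraint at x*: clay 62/79 (slack 17); glaze 36/36 (tight); wheel time 50/50 (tight); kiln 39/63 (slack 24).
Slack constraints have shadow price 0 (complementary slackness).
The binding rows give the dual system: 2·y_glaze + 2·y_wheel time = 33 and 2·y_glaze + 4·y_wheel time = 51.
→ y_glaze = 7.5 and y_wheel time = 9.
Shadow price of glaze = 7.5.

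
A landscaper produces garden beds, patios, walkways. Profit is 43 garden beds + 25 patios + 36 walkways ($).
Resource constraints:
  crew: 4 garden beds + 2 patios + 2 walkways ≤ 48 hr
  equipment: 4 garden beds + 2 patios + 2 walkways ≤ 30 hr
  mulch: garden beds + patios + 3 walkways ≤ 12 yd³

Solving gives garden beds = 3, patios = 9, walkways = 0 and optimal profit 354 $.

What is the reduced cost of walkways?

Check each constraint at x*: crew 30/48 (slack 18); equipment 30/30 (tight); mulch 12/12 (tight).
By complementary slackness, y = 0 for the non-binding constraint.
The binding rows give the dual system: 4·y_equipment + 1·y_mulch = 43 and 2·y_equipment + 1·y_mulch = 25.
Solving: y_equipment = 9, y_mulch = 7.
Reduced cost of walkways: c₃ − yᵀa₃ = 36 − (9·2 + 7·3) = 36 − 39 = -3.

-3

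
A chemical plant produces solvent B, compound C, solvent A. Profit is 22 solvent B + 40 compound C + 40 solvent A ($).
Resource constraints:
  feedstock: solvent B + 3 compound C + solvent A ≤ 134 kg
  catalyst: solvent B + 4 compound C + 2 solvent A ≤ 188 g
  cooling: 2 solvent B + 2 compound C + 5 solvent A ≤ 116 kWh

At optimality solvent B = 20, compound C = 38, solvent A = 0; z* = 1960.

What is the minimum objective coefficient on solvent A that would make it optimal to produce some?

Check each constraint at x*: feedstock 134/134 (tight); catalyst 172/188 (slack 16); cooling 116/116 (tight).
By complementary slackness, y = 0 for the non-binding constraint.
From A_Bᵀ y = c: 1·y_feedstock + 2·y_cooling = 22; 3·y_feedstock + 2·y_cooling = 40.
This yields shadow prices y_feedstock = 9, y_cooling = 6.5.
solvent A enters the basis when its profit ≥ yᵀa₃ = 9·1 + 6.5·5 = 41.5.

41.5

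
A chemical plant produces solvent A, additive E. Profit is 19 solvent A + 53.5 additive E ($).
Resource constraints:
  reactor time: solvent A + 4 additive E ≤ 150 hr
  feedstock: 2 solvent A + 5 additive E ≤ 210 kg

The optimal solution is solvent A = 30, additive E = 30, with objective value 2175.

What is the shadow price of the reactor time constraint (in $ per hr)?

Both reactor time and feedstock are binding at x*.
The binding rows give the dual system: 1·y_reactor time + 2·y_feedstock = 19 and 4·y_reactor time + 5·y_feedstock = 53.5.
→ y_reactor time = 4 and y_feedstock = 7.5.
Shadow price of reactor time = 4.

4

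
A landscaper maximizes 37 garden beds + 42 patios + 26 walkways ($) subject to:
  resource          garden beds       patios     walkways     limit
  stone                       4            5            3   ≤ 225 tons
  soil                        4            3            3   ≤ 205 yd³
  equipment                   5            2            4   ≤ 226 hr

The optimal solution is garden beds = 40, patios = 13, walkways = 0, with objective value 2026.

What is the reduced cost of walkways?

Binding: stone and equipment. Non-binding: soil (6 unused).
By complementary slackness, y = 0 for the non-binding constraint.
The binding rows give the dual system: 4·y_stone + 5·y_equipment = 37 and 5·y_stone + 2·y_equipment = 42.
→ y_stone = 8 and y_equipment = 1.
Reduced cost of walkways: c₃ − yᵀa₃ = 26 − (8·3 + 1·4) = 26 − 28 = -2.

-2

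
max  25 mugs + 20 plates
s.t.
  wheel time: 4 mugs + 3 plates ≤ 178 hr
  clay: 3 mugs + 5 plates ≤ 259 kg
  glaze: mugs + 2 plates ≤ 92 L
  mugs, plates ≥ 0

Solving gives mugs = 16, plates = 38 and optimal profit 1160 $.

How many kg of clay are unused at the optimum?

21

clay used = 3·16 + 5·38 = 238; slack = 259 − 238 = 21.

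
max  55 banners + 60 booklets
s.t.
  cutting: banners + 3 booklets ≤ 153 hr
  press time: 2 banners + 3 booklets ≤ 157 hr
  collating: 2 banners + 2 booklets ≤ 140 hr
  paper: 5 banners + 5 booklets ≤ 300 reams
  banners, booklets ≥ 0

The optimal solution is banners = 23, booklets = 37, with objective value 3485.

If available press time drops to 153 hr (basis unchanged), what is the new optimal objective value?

3465

Check each constraint at x*: cutting 134/153 (slack 19); press time 157/157 (tight); collating 120/140 (slack 20); paper 300/300 (tight).
By complementary slackness, y = 0 for the non-binding constraints.
The binding rows give the dual system: 2·y_press time + 5·y_paper = 55 and 3·y_press time + 5·y_paper = 60.
This yields shadow prices y_press time = 5, y_paper = 9.
Δz = y_press time·Δb = 5 × (-4) = -20, so new z* = 3485 − 20 = 3465.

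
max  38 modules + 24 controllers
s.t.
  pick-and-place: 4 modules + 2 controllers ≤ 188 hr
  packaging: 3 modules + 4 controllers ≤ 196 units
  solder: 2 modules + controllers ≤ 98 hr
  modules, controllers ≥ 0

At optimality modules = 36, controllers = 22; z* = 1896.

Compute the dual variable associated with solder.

At the optimum: pick-and-place uses 188 of 188 (binding); packaging uses 196 of 196 (binding); solder uses 94 of 98 (slack = 4).
Slack constraints have shadow price 0 (complementary slackness).
Dual feasibility on the basic columns requires 4·y_pick-and-place + 3·y_packaging = 38, 2·y_pick-and-place + 4·y_packaging = 24.
→ y_pick-and-place = 8 and y_packaging = 2.
Shadow price of solder = 0.

0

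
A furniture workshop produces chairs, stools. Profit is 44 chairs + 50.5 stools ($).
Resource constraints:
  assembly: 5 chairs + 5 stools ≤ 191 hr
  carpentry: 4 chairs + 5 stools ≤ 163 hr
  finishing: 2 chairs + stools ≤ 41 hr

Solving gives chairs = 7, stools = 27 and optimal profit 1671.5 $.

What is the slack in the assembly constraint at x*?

assembly used = 5·7 + 5·27 = 170; slack = 191 − 170 = 21.

21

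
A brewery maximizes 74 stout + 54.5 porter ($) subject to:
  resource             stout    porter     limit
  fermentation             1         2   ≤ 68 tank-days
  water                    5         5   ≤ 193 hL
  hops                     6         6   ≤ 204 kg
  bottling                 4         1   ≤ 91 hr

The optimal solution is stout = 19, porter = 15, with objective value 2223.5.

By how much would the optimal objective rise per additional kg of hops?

Binding: hops and bottling. Non-binding: fermentation (19 unused), water (23 unused).
Slack constraints have shadow price 0 (complementary slackness).
From A_Bᵀ y = c: 6·y_hops + 4·y_bottling = 74; 6·y_hops + 1·y_bottling = 54.5.
→ y_hops = 8 and y_bottling = 6.5.
Shadow price of hops = 8.

8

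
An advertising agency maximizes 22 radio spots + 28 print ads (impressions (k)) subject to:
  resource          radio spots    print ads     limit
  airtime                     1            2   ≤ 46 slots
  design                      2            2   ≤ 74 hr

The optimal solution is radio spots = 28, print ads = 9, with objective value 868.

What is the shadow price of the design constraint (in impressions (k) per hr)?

8

Both airtime and design are binding at x*.
The binding rows give the dual system: 1·y_airtime + 2·y_design = 22 and 2·y_airtime + 2·y_design = 28.
This yields shadow prices y_airtime = 6, y_design = 8.
Shadow price of design = 8.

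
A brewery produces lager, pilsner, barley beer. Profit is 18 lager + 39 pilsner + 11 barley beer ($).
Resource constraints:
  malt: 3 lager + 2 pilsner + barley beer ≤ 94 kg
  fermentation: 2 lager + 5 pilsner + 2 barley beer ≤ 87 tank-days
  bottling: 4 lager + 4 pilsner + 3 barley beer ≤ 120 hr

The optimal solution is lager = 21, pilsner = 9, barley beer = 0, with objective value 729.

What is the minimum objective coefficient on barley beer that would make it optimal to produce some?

17

Check each constraint at x*: malt 81/94 (slack 13); fermentation 87/87 (tight); bottling 120/120 (tight).
Since malt is not tight, its dual is 0.
From A_Bᵀ y = c: 2·y_fermentation + 4·y_bottling = 18; 5·y_fermentation + 4·y_bottling = 39.
→ y_fermentation = 7 and y_bottling = 1.
barley beer enters the basis when its profit ≥ yᵀa₃ = 7·2 + 1·3 = 17.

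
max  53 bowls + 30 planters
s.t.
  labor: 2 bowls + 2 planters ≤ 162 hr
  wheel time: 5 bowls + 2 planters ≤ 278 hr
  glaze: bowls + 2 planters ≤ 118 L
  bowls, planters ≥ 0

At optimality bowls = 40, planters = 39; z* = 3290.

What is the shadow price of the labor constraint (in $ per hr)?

0

At the optimum: labor uses 158 of 162 (slack = 4); wheel time uses 278 of 278 (binding); glaze uses 118 of 118 (binding).
By complementary slackness, y = 0 for the non-binding constraint.
The binding rows give the dual system: 5·y_wheel time + 1·y_glaze = 53 and 2·y_wheel time + 2·y_glaze = 30.
Solving: y_wheel time = 9.5, y_glaze = 5.5.
Shadow price of labor = 0.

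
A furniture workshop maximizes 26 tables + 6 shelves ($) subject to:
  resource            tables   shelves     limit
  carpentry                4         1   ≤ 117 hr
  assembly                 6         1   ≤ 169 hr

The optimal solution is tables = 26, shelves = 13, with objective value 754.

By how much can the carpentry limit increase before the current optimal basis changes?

52

Binding constraints: carpentry, assembly. The basis is B = [[4,1],[6,1]] with det -2.
Per unit increase in carpentry, x* moves by d = (-0.5, 3).
The basis stays optimal until tables reaches 0; allowable increase = 52 hr.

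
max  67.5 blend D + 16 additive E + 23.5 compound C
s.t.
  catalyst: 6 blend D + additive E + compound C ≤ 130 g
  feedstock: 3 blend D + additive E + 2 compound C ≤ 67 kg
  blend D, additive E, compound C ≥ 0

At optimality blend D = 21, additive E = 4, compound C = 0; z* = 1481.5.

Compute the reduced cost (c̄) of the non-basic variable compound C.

Both catalyst and feedstock are binding at x*.
The binding rows give the dual system: 6·y_catalyst + 3·y_feedstock = 67.5 and 1·y_catalyst + 1·y_feedstock = 16.
→ y_catalyst = 6.5 and y_feedstock = 9.5.
Reduced cost of compound C: c₃ − yᵀa₃ = 23.5 − (6.5·1 + 9.5·2) = 23.5 − 25.5 = -2.

-2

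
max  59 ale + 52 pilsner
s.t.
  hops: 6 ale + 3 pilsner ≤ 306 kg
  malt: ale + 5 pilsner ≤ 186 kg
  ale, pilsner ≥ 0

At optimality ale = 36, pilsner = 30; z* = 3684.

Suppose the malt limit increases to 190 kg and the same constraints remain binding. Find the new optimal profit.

3704

Both hops and malt are binding at x*.
Dual feasibility on the basic columns requires 6·y_hops + 1·y_malt = 59, 3·y_hops + 5·y_malt = 52.
This yields shadow prices y_hops = 9, y_malt = 5.
Δz = y_malt·Δb = 5 × (4) = 20, so new z* = 3684 + 20 = 3704.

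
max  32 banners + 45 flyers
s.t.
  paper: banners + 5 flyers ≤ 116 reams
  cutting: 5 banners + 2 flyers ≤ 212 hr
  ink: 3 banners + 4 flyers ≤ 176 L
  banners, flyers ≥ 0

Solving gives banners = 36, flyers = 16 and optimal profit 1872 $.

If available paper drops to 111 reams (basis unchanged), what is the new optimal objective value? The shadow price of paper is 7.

Δb = -5, so new z* = 1872 + (7)·(-5) = 1872 − 35 = 1837.

1837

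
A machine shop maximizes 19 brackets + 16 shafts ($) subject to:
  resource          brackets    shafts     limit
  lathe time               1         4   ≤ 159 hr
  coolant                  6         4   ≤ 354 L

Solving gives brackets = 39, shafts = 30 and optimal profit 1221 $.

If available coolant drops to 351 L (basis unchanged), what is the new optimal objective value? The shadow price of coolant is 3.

1212

Δb = -3, so new z* = 1221 + (3)·(-3) = 1221 − 9 = 1212.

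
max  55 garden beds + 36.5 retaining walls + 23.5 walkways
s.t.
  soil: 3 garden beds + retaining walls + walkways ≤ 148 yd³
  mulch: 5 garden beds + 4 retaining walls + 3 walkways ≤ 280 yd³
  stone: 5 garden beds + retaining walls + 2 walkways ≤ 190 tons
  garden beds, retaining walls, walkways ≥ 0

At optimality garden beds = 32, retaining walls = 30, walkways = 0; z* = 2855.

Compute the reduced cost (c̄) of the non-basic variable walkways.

-7

Check each constraint at x*: soil 126/148 (slack 22); mulch 280/280 (tight); stone 190/190 (tight).
By complementary slackness, y = 0 for the non-binding constraint.
From A_Bᵀ y = c: 5·y_mulch + 5·y_stone = 55; 4·y_mulch + 1·y_stone = 36.5.
This yields shadow prices y_mulch = 8.5, y_stone = 2.5.
Reduced cost of walkways: c₃ − yᵀa₃ = 23.5 − (8.5·3 + 2.5·2) = 23.5 − 30.5 = -7.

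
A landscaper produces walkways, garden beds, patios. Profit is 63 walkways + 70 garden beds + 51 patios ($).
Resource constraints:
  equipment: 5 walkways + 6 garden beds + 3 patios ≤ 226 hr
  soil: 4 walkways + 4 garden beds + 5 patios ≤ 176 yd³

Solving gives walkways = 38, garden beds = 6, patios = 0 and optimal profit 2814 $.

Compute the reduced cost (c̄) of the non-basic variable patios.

At the optimum: equipment uses 226 of 226 (binding); soil uses 176 of 176 (binding).
From A_Bᵀ y = c: 5·y_equipment + 4·y_soil = 63; 6·y_equipment + 4·y_soil = 70.
→ y_equipment = 7 and y_soil = 7.
Reduced cost of patios: c₃ − yᵀa₃ = 51 − (7·3 + 7·5) = 51 − 56 = -5.

-5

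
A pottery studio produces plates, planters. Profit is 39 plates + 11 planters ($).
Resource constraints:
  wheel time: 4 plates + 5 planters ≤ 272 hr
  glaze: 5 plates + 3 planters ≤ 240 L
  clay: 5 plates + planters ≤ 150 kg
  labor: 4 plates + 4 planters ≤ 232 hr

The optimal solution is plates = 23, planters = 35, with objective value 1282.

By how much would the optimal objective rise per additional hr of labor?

At the optimum: wheel time uses 267 of 272 (slack = 5); glaze uses 220 of 240 (slack = 20); clay uses 150 of 150 (binding); labor uses 232 of 232 (binding).
By complementary slackness, y = 0 for the non-binding constraints.
From A_Bᵀ y = c: 5·y_clay + 4·y_labor = 39; 1·y_clay + 4·y_labor = 11.
This yields shadow prices y_clay = 7, y_labor = 1.
Shadow price of labor = 1.

1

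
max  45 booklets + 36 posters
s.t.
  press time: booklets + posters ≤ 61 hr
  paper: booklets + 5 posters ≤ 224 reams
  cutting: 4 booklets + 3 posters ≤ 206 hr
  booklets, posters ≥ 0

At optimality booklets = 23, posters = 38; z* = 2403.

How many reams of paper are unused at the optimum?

11

paper used = 1·23 + 5·38 = 213; slack = 224 − 213 = 11.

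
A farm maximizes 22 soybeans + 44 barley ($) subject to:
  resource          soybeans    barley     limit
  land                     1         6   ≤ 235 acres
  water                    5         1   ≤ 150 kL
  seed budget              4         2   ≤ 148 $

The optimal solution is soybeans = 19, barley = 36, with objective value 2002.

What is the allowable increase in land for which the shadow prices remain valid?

209

Binding constraints: land, seed budget. The basis is B = [[1,6],[4,2]] with det -22.
Per unit increase in land, x* moves by d = (-0.0909, 0.1818).
The basis stays optimal until soybeans reaches 0; allowable increase = 209 acres.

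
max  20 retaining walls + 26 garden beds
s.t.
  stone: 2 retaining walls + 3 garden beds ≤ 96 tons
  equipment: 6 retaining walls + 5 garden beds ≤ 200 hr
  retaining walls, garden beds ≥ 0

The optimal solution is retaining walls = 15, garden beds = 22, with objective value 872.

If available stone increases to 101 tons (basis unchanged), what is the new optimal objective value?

At the optimum: stone uses 96 of 96 (binding); equipment uses 200 of 200 (binding).
The binding rows give the dual system: 2·y_stone + 6·y_equipment = 20 and 3·y_stone + 5·y_equipment = 26.
Solving: y_stone = 7, y_equipment = 1.
Δz = y_stone·Δb = 7 × (5) = 35, so new z* = 872 + 35 = 907.

907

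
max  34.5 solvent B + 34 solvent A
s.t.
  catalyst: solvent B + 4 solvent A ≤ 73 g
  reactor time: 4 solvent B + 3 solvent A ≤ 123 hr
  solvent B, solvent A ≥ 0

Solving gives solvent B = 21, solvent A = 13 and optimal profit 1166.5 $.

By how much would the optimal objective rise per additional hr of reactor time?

At the optimum: catalyst uses 73 of 73 (binding); reactor time uses 123 of 123 (binding).
The binding rows give the dual system: 1·y_catalyst + 4·y_reactor time = 34.5 and 4·y_catalyst + 3·y_reactor time = 34.
This yields shadow prices y_catalyst = 2.5, y_reactor time = 8.
Shadow price of reactor time = 8.

8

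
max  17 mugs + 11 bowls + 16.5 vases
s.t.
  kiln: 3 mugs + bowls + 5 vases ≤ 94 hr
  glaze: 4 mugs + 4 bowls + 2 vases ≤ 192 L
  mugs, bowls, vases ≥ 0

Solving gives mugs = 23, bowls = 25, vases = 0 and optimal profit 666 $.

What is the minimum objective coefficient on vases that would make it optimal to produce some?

At the optimum: kiln uses 94 of 94 (binding); glaze uses 192 of 192 (binding).
From A_Bᵀ y = c: 3·y_kiln + 4·y_glaze = 17; 1·y_kiln + 4·y_glaze = 11.
This yields shadow prices y_kiln = 3, y_glaze = 2.
vases enters the basis when its profit ≥ yᵀa₃ = 3·5 + 2·2 = 19.

19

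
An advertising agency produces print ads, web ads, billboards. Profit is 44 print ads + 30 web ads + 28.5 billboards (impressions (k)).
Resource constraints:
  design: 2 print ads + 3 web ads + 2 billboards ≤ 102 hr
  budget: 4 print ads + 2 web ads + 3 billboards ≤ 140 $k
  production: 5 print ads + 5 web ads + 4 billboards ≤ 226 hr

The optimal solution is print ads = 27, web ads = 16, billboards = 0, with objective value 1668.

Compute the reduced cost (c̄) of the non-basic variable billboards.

-6.5

Binding: design and budget. Non-binding: production (11 unused).
Since production is not tight, its dual is 0.
From A_Bᵀ y = c: 2·y_design + 4·y_budget = 44; 3·y_design + 2·y_budget = 30.
→ y_design = 4 and y_budget = 9.
Reduced cost of billboards: c₃ − yᵀa₃ = 28.5 − (4·2 + 9·3) = 28.5 − 35 = -6.5.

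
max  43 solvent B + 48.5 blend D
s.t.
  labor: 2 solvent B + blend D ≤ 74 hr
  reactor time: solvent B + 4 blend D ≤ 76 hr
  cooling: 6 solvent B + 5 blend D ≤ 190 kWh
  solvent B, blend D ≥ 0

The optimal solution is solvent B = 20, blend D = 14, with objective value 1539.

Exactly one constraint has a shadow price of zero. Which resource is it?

labor

labor: 54/74 (slack 20)
reactor time: 76/76 (binding)
cooling: 190/190 (binding)
By complementary slackness, a constraint with positive slack has shadow price 0 → labor.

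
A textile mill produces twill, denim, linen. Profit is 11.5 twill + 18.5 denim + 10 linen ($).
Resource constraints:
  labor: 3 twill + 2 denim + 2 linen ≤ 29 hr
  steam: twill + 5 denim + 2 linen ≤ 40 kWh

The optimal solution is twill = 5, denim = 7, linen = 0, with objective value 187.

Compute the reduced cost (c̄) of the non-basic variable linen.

-1

At the optimum: labor uses 29 of 29 (binding); steam uses 40 of 40 (binding).
Dual feasibility on the basic columns requires 3·y_labor + 1·y_steam = 11.5, 2·y_labor + 5·y_steam = 18.5.
Solving: y_labor = 3, y_steam = 2.5.
Reduced cost of linen: c₃ − yᵀa₃ = 10 − (3·2 + 2.5·2) = 10 − 11 = -1.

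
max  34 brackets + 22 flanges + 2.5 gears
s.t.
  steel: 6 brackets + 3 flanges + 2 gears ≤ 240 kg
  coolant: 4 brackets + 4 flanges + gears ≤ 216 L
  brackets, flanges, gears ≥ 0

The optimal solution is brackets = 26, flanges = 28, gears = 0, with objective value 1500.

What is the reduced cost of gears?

At the optimum: steel uses 240 of 240 (binding); coolant uses 216 of 216 (binding).
Dual feasibility on the basic columns requires 6·y_steel + 4·y_coolant = 34, 3·y_steel + 4·y_coolant = 22.
Solving: y_steel = 4, y_coolant = 2.5.
Reduced cost of gears: c₃ − yᵀa₃ = 2.5 − (4·2 + 2.5·1) = 2.5 − 10.5 = -8.

-8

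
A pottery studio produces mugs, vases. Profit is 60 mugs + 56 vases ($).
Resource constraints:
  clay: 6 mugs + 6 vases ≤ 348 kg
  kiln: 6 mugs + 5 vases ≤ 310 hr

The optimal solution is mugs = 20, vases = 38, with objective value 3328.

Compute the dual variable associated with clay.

6

At the optimum: clay uses 348 of 348 (binding); kiln uses 310 of 310 (binding).
From A_Bᵀ y = c: 6·y_clay + 6·y_kiln = 60; 6·y_clay + 5·y_kiln = 56.
This yields shadow prices y_clay = 6, y_kiln = 4.
Shadow price of clay = 6.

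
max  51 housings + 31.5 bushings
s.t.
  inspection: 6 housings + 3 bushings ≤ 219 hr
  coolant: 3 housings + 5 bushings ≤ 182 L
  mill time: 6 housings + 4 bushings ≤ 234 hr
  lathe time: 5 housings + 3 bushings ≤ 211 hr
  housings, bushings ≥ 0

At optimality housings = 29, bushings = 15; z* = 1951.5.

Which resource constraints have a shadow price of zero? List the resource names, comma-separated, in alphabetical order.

coolant, lathe time

inspection: 219/219 (binding)
coolant: 162/182 (slack 20)
mill time: 234/234 (binding)
lathe time: 190/211 (slack 21)
By complementary slackness, a constraint with positive slack has shadow price 0 → coolant, lathe time.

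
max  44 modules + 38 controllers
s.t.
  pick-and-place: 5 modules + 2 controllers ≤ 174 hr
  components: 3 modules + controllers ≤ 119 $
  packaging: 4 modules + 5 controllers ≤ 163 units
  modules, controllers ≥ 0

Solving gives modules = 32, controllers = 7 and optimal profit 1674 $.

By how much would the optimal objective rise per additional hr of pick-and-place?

Check each constraint at x*: pick-and-place 174/174 (tight); components 103/119 (slack 16); packaging 163/163 (tight).
By complementary slackness, y = 0 for the non-binding constraint.
From A_Bᵀ y = c: 5·y_pick-and-place + 4·y_packaging = 44; 2·y_pick-and-place + 5·y_packaging = 38.
This yields shadow prices y_pick-and-place = 4, y_packaging = 6.
Shadow price of pick-and-place = 4.

4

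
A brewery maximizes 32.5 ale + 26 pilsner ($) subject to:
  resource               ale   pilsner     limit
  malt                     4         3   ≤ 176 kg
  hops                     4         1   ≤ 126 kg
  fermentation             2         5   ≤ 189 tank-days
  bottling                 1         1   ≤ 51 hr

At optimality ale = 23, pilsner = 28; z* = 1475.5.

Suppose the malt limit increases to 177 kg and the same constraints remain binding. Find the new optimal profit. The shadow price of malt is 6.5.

1482

Δb = 1, so new z* = 1475.5 + (6.5)·(1) = 1475.5 + 6.5 = 1482.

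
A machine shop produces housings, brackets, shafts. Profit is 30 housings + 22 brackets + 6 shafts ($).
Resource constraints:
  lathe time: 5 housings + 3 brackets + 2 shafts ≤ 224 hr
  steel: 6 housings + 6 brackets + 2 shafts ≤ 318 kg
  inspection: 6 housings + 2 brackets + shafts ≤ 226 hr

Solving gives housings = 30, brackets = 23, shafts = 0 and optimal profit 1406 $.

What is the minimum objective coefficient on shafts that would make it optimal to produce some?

Check each constraint at x*: lathe time 219/224 (slack 5); steel 318/318 (tight); inspection 226/226 (tight).
By complementary slackness, y = 0 for the non-binding constraint.
Dual feasibility on the basic columns requires 6·y_steel + 6·y_inspection = 30, 6·y_steel + 2·y_inspection = 22.
This yields shadow prices y_steel = 3, y_inspection = 2.
shafts enters the basis when its profit ≥ yᵀa₃ = 3·2 + 2·1 = 8.

8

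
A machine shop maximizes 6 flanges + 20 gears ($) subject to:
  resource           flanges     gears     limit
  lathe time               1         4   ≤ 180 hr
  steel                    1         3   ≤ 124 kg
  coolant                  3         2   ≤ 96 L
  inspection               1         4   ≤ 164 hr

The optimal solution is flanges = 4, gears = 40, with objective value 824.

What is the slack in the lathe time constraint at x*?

lathe time used = 1·4 + 4·40 = 164; slack = 180 − 164 = 16.

16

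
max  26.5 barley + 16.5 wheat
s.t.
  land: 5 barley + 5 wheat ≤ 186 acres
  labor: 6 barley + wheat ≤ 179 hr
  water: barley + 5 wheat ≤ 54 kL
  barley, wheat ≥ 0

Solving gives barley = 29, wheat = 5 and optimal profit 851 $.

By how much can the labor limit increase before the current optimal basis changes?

Binding constraints: labor, water. The basis is B = [[6,1],[1,5]] with det 29.
Per unit increase in labor, x* moves by d = (0.1724, -0.0345).
The basis stays optimal until land becomes binding; allowable increase = 23.2 hr.

23.2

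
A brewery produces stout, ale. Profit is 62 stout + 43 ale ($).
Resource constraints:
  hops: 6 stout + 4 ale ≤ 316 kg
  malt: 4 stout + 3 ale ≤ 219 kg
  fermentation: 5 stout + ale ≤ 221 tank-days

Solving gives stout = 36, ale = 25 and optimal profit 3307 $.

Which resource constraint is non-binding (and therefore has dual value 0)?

fermentation

hops: 316/316 (binding)
malt: 219/219 (binding)
fermentation: 205/221 (slack 16)
By complementary slackness, a constraint with positive slack has shadow price 0 → fermentation.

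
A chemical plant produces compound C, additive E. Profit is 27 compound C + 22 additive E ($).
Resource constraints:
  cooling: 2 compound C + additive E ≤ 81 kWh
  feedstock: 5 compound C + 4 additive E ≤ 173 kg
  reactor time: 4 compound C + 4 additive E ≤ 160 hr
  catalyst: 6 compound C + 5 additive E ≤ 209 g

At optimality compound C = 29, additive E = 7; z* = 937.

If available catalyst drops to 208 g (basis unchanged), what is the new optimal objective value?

935

At the optimum: cooling uses 65 of 81 (slack = 16); feedstock uses 173 of 173 (binding); reactor time uses 144 of 160 (slack = 16); catalyst uses 209 of 209 (binding).
By complementary slackness, y = 0 for the non-binding constraints.
Dual feasibility on the basic columns requires 5·y_feedstock + 6·y_catalyst = 27, 4·y_feedstock + 5·y_catalyst = 22.
→ y_feedstock = 3 and y_catalyst = 2.
Δz = y_catalyst·Δb = 2 × (-1) = -2, so new z* = 937 − 2 = 935.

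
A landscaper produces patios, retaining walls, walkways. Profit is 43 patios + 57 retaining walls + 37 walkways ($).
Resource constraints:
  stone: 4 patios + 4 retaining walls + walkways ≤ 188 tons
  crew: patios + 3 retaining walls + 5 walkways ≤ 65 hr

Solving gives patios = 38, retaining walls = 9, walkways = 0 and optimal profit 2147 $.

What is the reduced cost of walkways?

Both stone and crew are binding at x*.
From A_Bᵀ y = c: 4·y_stone + 1·y_crew = 43; 4·y_stone + 3·y_crew = 57.
This yields shadow prices y_stone = 9, y_crew = 7.
Reduced cost of walkways: c₃ − yᵀa₃ = 37 − (9·1 + 7·5) = 37 − 44 = -7.

-7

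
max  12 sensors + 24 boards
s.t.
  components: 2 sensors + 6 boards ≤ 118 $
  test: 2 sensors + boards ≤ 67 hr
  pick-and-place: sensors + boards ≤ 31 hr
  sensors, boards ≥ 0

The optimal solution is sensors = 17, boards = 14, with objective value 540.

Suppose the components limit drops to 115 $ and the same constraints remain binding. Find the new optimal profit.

531

At the optimum: components uses 118 of 118 (binding); test uses 48 of 67 (slack = 19); pick-and-place uses 31 of 31 (binding).
Since test is not tight, its dual is 0.
The binding rows give the dual system: 2·y_components + 1·y_pick-and-place = 12 and 6·y_components + 1·y_pick-and-place = 24.
→ y_components = 3 and y_pick-and-place = 6.
Δz = y_components·Δb = 3 × (-3) = -9, so new z* = 540 − 9 = 531.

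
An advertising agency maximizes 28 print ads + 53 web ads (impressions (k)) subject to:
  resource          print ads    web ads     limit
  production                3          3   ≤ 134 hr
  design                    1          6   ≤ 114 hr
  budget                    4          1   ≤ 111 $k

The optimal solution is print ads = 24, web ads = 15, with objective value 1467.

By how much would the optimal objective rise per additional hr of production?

At the optimum: production uses 117 of 134 (slack = 17); design uses 114 of 114 (binding); budget uses 111 of 111 (binding).
By complementary slackness, y = 0 for the non-binding constraint.
The binding rows give the dual system: 1·y_design + 4·y_budget = 28 and 6·y_design + 1·y_budget = 53.
Solving: y_design = 8, y_budget = 5.
Shadow price of production = 0.

0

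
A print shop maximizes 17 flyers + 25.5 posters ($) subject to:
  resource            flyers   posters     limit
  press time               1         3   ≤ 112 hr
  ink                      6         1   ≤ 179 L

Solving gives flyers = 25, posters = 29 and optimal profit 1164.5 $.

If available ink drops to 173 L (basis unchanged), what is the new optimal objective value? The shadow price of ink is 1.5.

1155.5

Δb = -6, so new z* = 1164.5 + (1.5)·(-6) = 1164.5 − 9 = 1155.5.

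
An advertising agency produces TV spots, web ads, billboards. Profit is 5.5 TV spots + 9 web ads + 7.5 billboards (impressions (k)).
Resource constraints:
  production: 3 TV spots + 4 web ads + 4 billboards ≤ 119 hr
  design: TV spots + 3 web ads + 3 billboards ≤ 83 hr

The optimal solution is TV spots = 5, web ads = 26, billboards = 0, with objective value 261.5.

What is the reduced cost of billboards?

-1.5

Both production and design are binding at x*.
Dual feasibility on the basic columns requires 3·y_production + 1·y_design = 5.5, 4·y_production + 3·y_design = 9.
This yields shadow prices y_production = 1.5, y_design = 1.
Reduced cost of billboards: c₃ − yᵀa₃ = 7.5 − (1.5·4 + 1·3) = 7.5 − 9 = -1.5.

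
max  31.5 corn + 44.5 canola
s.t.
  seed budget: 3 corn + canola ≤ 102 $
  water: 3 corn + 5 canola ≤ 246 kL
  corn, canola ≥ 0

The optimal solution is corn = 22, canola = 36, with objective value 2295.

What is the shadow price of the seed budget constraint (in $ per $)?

At the optimum: seed budget uses 102 of 102 (binding); water uses 246 of 246 (binding).
From A_Bᵀ y = c: 3·y_seed budget + 3·y_water = 31.5; 1·y_seed budget + 5·y_water = 44.5.
This yields shadow prices y_seed budget = 2, y_water = 8.5.
Shadow price of seed budget = 2.

2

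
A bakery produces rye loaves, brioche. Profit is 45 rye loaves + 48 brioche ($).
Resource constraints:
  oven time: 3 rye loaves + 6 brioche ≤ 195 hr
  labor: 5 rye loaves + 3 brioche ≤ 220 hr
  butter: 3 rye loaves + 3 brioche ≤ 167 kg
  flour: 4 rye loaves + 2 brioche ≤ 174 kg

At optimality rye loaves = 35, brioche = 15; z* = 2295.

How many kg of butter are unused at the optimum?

butter used = 3·35 + 3·15 = 150; slack = 167 − 150 = 17.

17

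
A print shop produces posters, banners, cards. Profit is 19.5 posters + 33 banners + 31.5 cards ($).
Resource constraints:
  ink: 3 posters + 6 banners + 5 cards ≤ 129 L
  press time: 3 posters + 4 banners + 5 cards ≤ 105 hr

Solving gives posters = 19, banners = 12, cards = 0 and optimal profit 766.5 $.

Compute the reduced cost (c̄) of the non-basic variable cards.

-1

Both ink and press time are binding at x*.
Dual feasibility on the basic columns requires 3·y_ink + 3·y_press time = 19.5, 6·y_ink + 4·y_press time = 33.
This yields shadow prices y_ink = 3.5, y_press time = 3.
Reduced cost of cards: c₃ − yᵀa₃ = 31.5 − (3.5·5 + 3·5) = 31.5 − 32.5 = -1.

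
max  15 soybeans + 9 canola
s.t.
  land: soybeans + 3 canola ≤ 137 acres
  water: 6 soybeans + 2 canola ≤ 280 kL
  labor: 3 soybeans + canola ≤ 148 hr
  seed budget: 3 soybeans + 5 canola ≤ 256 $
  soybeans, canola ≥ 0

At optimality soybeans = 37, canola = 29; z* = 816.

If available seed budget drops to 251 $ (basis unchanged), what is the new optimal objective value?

811

Check each constraint at x*: land 124/137 (slack 13); water 280/280 (tight); labor 140/148 (slack 8); seed budget 256/256 (tight).
By complementary slackness, y = 0 for the non-binding constraints.
The binding rows give the dual system: 6·y_water + 3·y_seed budget = 15 and 2·y_water + 5·y_seed budget = 9.
This yields shadow prices y_water = 2, y_seed budget = 1.
Δz = y_seed budget·Δb = 1 × (-5) = -5, so new z* = 816 − 5 = 811.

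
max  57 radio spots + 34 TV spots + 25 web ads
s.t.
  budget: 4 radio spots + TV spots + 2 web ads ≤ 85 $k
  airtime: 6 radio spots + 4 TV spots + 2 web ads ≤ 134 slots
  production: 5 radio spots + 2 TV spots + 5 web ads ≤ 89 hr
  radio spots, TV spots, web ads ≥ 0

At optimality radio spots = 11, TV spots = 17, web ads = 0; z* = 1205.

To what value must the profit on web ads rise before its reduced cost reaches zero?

At the optimum: budget uses 61 of 85 (slack = 24); airtime uses 134 of 134 (binding); production uses 89 of 89 (binding).
By complementary slackness, y = 0 for the non-binding constraint.
The binding rows give the dual system: 6·y_airtime + 5·y_production = 57 and 4·y_airtime + 2·y_production = 34.
This yields shadow prices y_airtime = 7, y_production = 3.
web ads enters the basis when its profit ≥ yᵀa₃ = 7·2 + 3·5 = 29.

29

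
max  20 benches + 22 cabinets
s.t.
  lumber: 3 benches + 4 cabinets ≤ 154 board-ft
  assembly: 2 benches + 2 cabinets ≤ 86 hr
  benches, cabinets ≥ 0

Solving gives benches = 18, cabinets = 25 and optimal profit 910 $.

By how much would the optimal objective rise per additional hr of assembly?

At the optimum: lumber uses 154 of 154 (binding); assembly uses 86 of 86 (binding).
From A_Bᵀ y = c: 3·y_lumber + 2·y_assembly = 20; 4·y_lumber + 2·y_assembly = 22.
Solving: y_lumber = 2, y_assembly = 7.
Shadow price of assembly = 7.

7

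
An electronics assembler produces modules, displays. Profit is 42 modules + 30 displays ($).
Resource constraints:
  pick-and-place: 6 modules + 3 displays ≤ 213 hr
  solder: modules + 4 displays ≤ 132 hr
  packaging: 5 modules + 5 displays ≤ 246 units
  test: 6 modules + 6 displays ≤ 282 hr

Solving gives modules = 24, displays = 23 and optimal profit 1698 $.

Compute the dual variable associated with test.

3

Check each constraint at x*: pick-and-place 213/213 (tight); solder 116/132 (slack 16); packaging 235/246 (slack 11); test 282/282 (tight).
Slack constraints have shadow price 0 (complementary slackness).
Dual feasibility on the basic columns requires 6·y_pick-and-place + 6·y_test = 42, 3·y_pick-and-place + 6·y_test = 30.
Solving: y_pick-and-place = 4, y_test = 3.
Shadow price of test = 3.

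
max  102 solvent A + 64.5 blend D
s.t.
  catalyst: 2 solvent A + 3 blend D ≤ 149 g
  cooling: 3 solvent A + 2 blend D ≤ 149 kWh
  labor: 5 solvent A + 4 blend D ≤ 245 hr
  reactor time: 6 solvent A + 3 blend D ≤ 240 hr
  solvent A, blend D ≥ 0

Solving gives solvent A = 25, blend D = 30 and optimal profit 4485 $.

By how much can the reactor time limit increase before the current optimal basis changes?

Binding constraints: labor, reactor time. The basis is B = [[5,4],[6,3]] with det -9.
Per unit increase in reactor time, x* moves by d = (0.4444, -0.5556).
The basis stays optimal until blend D reaches 0; allowable increase = 54 hr.

54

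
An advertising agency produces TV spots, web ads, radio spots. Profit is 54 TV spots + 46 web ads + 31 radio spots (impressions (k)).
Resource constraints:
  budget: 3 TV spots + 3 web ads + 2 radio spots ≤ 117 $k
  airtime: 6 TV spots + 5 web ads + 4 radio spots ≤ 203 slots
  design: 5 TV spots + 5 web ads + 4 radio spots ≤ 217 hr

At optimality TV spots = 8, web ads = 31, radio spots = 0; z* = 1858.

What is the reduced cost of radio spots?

-5

At the optimum: budget uses 117 of 117 (binding); airtime uses 203 of 203 (binding); design uses 195 of 217 (slack = 22).
Slack constraints have shadow price 0 (complementary slackness).
Dual feasibility on the basic columns requires 3·y_budget + 6·y_airtime = 54, 3·y_budget + 5·y_airtime = 46.
Solving: y_budget = 2, y_airtime = 8.
Reduced cost of radio spots: c₃ − yᵀa₃ = 31 − (2·2 + 8·4) = 31 − 36 = -5.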